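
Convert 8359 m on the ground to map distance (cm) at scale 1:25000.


map_cm = 8359 * 100 / 25000 = 33.436 cm ≈ 33.44 cm

33.44 cm


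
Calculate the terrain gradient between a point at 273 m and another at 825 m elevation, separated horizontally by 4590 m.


gradient = (825 - 273) / 4590 = 552 / 4590 = 0.1203

0.1203


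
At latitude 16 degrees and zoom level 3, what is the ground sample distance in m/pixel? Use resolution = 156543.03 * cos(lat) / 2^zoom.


res = 156543.03 * cos(16) / 2^3 = 156543.03 * 0.9612617 / 8 = 18809.85 m/pixel

18809.85 m/pixel


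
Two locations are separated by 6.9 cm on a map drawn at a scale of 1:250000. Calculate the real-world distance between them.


ground = 6.9 cm * 250000 / 100 = 17250.0 m = 17.25 km

17.25 km


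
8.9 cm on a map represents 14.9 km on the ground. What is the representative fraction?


ground = 14.9 km = 1490000 cm; RF denominator = ground / map = 1490000 / 8.9 ≈ 167416; RF = 1:167416

1:167416


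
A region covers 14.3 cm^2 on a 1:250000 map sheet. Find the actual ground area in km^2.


ground_area = 14.3 * (250000/100)^2 = 89375000.0 m^2 = 89.375 km^2

89.375 km^2


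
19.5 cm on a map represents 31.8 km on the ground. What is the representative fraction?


ground = 31.8 km = 3180000 cm; RF denominator = ground / map = 3180000 / 19.5 ≈ 163077; RF = 1:163077

1:163077


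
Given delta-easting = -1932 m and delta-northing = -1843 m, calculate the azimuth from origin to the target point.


az = atan2(-1932, -1843) = -133.6 deg
adjusted to 0-360: 226.4 degrees

226.4 degrees


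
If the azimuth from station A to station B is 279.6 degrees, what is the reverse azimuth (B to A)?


back azimuth = (279.6 + 180) mod 360 = 99.6 degrees

99.6 degrees


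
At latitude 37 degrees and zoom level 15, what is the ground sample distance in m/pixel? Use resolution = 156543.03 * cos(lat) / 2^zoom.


res = 156543.03 * cos(37) / 2^15 = 156543.03 * 0.79863551 / 32768 = 3.82 m/pixel

3.82 m/pixel


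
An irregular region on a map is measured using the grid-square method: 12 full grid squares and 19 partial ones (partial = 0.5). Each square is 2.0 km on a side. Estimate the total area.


effective squares = 12 + 19 * 0.5 = 21.5
area = 21.5 * 4.0 = 86.0 km^2

86.0 km^2


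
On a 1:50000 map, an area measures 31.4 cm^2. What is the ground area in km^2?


ground_area = 31.4 * (50000/100)^2 = 7850000.0 m^2 = 7.85 km^2

7.85 km^2


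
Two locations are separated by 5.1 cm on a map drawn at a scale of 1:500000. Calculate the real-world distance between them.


ground = 5.1 cm * 500000 / 100 = 25500.0 m = 25.5 km

25.5 km


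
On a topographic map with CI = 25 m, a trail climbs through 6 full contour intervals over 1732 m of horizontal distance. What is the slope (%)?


elevation change = 6 * 25 = 150 m
slope = 150 / 1732 * 100 = 8.7%

8.7%


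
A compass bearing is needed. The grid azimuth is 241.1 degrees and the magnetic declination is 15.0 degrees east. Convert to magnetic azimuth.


magnetic azimuth = grid azimuth - declination (east +ve)
mag_az = 241.1 - 15.0 = 226.1 degrees

226.1 degrees


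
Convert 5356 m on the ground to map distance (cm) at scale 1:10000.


map_cm = 5356 * 100 / 10000 = 53.56 cm

53.56 cm


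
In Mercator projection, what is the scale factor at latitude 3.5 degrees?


SF = 1 / cos(3.5) = 1 / 0.998135 = 1.002

1.002


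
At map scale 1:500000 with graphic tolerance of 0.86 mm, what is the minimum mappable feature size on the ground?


ground = 0.86 mm * 500000 / 1000 = 430.0 m

430.0 m


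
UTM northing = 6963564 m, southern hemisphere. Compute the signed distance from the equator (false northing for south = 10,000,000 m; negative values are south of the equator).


For southern: actual = 6963564 - 10000000 = -3036436 m

-3036436 m


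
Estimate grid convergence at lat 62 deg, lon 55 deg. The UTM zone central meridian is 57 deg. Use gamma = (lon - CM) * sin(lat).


gamma = (55 - 57) * sin(62) = -2 * 0.882948 = -1.766 degrees

-1.766 degrees


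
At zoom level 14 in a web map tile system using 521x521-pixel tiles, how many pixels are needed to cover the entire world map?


tiles per axis = 2^14 = 16384
total tiles = 16384^2 = 268435456
pixels per axis = 16384 * 521 = 8536064
total pixels = 8536064^2 = 72864388612096

72864388612096 pixels


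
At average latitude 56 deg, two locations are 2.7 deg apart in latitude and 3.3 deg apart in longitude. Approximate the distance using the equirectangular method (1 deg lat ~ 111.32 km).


dlat_km = 2.7 * 111.32 = 300.564
dlon_km = 3.3 * 111.32 * cos(56) ≈ 205.423
dist = sqrt(300.564^2 + 205.423^2) ≈ 364.1 km

364.1 km


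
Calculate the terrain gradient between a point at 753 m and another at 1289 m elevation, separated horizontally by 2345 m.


gradient = (1289 - 753) / 2345 = 536 / 2345 = 0.2286

0.2286


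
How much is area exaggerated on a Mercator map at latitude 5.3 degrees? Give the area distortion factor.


area_distortion = 1/cos^2(5.3) = 1.009

1.009


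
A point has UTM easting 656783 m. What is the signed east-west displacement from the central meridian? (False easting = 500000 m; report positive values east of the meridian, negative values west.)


displacement = 656783 - 500000 = 156783 m

156783 m


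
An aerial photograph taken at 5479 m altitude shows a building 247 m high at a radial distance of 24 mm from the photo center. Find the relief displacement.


d = h * r / H = 247 * 24 / 5479 = 1.08 mm

1.08 mm


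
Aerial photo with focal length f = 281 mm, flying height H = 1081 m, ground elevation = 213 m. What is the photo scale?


scale = f / (H - h) = 281 mm / 868 m = 281 / 868000 = 1:3089

1:3089


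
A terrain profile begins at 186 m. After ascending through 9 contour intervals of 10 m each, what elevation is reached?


elevation = 186 + 9 * 10 = 276 m

276 m


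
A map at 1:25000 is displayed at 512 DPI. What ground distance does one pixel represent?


pixel_cm = 2.54 / 512 ≈ 0.004961 cm
ground = pixel_cm * 25000 / 100 = 2.54 * 25000 / (512 * 100) = 63500 / 51200 ≈ 1.24 m

1.24 m


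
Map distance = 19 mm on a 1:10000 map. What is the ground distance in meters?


ground = 19 mm * 10000 / 1000 = 190.0 m

190.0 m


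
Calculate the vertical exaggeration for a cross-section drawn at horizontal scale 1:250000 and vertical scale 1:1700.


VE = horizontal_scale / vertical_scale = 250000 / 1700 ≈ 147.1

147.1x


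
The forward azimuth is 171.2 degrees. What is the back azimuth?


back azimuth = (171.2 + 180) mod 360 = 351.2 degrees

351.2 degrees


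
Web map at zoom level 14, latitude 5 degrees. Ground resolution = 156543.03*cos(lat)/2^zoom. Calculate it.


res = 156543.03 * cos(5) / 2^14 = 156543.03 * 0.9961947 / 16384 = 9.52 m/pixel

9.52 m/pixel


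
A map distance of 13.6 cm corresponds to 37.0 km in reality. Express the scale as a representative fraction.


ground = 37.0 km = 3700000 cm; RF denominator = ground / map = 3700000 / 13.6 ≈ 272059; RF = 1:272059

1:272059


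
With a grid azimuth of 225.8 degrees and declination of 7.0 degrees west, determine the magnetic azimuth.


magnetic azimuth = grid azimuth - declination (east +ve)
mag_az = 225.8 - -7.0 = 232.8 degrees

232.8 degrees


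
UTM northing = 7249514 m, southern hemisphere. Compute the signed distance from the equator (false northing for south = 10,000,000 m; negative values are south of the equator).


For southern: actual = 7249514 - 10000000 = -2750486 m

-2750486 m


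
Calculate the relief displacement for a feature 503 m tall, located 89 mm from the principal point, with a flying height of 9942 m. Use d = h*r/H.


d = h * r / H = 503 * 89 / 9942 = 4.5 mm

4.5 mm


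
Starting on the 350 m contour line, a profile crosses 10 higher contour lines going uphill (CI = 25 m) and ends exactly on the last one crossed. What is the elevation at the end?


elevation = 350 + 10 * 25 = 600 m

600 m


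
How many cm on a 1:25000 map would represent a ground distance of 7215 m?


map_cm = 7215 * 100 / 25000 = 28.86 cm

28.86 cm


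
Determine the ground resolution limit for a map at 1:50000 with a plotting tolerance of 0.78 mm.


ground = 0.78 mm * 50000 / 1000 = 39.0 m

39.0 m


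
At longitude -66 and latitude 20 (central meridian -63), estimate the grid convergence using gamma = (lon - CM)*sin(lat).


gamma = (-66 - -63) * sin(20) = -3 * 0.34202 = -1.026 degrees

-1.026 degrees


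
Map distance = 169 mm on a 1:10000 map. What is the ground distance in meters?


ground = 169 mm * 10000 / 1000 = 1690.0 m

1690.0 m


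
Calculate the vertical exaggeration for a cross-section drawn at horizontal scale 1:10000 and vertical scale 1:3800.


VE = horizontal_scale / vertical_scale = 10000 / 3800 ≈ 2.6

2.6x


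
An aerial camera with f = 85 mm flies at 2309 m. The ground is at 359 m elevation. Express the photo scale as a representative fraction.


scale = f / (H - h) = 85 mm / 1950 m = 85 / 1950000 = 1:22941

1:22941


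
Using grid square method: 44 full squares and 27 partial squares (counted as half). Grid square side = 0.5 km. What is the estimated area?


effective squares = 44 + 27 * 0.5 = 57.5
area = 57.5 * 0.25 = 14.375 km^2

14.375 km^2


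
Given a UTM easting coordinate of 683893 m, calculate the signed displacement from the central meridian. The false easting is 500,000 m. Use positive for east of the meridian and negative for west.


displacement = 683893 - 500000 = 183893 m

183893 m


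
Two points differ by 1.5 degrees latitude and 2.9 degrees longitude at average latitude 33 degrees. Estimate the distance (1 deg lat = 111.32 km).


dlat_km = 1.5 * 111.32 = 166.98
dlon_km = 2.9 * 111.32 * cos(33) ≈ 270.746
dist = sqrt(166.98^2 + 270.746^2) ≈ 318.1 km

318.1 km


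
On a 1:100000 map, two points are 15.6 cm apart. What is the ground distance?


ground = 15.6 cm * 100000 / 100 = 15600.0 m = 15.6 km

15.6 km


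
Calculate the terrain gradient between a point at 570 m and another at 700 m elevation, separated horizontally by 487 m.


gradient = (700 - 570) / 487 = 130 / 487 = 0.2669

0.2669


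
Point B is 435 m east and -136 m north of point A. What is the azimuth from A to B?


az = atan2(435, -136) = 107.4 deg
adjusted to 0-360: 107.4 degrees

107.4 degrees


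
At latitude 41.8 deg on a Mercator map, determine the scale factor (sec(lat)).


SF = 1 / cos(41.8) = 1 / 0.745476 = 1.341

1.341


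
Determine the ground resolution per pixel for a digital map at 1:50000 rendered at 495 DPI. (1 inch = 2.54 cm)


pixel_cm = 2.54 / 495 ≈ 0.005131 cm
ground = pixel_cm * 50000 / 100 = 2.54 * 50000 / (495 * 100) = 127000 / 49500 ≈ 2.57 m

2.57 m


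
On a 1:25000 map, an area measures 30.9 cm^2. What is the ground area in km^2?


ground_area = 30.9 * (25000/100)^2 = 1931250.0 m^2 = 1.93125 km^2 ≈ 1.931 km^2

1.931 km^2


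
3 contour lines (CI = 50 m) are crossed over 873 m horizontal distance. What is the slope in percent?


elevation change = 3 * 50 = 150 m
slope = 150 / 873 * 100 = 17.2%

17.2%


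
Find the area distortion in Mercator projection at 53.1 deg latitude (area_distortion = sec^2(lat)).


area_distortion = 1/cos^2(53.1) = 2.774

2.774


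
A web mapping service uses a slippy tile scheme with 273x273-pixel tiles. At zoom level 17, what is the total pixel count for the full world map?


tiles per axis = 2^17 = 131072
total tiles = 131072^2 = 17179869184
pixels per axis = 131072 * 273 = 35782656
total pixels = 35782656^2 = 1280398470414336

1280398470414336 pixels


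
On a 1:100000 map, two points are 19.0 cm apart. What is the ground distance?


ground = 19.0 cm * 100000 / 100 = 19000.0 m = 19.0 km

19.0 km


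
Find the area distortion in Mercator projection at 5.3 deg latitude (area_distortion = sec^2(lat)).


area_distortion = 1/cos^2(5.3) = 1.009

1.009


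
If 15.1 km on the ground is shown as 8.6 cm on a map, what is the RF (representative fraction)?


ground = 15.1 km = 1510000 cm; RF denominator = ground / map = 1510000 / 8.6 ≈ 175581; RF = 1:175581

1:175581


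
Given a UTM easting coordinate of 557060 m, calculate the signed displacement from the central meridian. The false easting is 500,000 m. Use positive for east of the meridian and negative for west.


displacement = 557060 - 500000 = 57060 m

57060 m


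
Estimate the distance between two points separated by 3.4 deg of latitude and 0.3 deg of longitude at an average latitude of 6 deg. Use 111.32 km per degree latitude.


dlat_km = 3.4 * 111.32 = 378.488
dlon_km = 0.3 * 111.32 * cos(6) ≈ 33.213
dist = sqrt(378.488^2 + 33.213^2) ≈ 379.9 km

379.9 km


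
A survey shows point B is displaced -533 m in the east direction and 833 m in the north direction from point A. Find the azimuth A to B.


az = atan2(-533, 833) = -32.6 deg
adjusted to 0-360: 327.4 degrees

327.4 degrees


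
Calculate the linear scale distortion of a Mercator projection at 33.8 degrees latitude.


SF = 1 / cos(33.8) = 1 / 0.830984 = 1.203

1.203


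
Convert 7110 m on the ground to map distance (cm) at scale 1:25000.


map_cm = 7110 * 100 / 25000 = 28.44 cm

28.44 cm


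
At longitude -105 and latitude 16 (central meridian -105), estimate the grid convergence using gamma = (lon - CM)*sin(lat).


gamma = (-105 - -105) * sin(16) = 0 * 0.275637 = 0.0 degrees

0.0 degrees


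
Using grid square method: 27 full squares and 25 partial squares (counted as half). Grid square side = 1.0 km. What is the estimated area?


effective squares = 27 + 25 * 0.5 = 39.5
area = 39.5 * 1.0 = 39.5 km^2

39.5 km^2


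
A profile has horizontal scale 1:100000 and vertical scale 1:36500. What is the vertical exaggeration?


VE = horizontal_scale / vertical_scale = 100000 / 36500 ≈ 2.7

2.7x


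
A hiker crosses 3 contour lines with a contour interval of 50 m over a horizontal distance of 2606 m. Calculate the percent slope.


elevation change = 3 * 50 = 150 m
slope = 150 / 2606 * 100 = 5.8%

5.8%


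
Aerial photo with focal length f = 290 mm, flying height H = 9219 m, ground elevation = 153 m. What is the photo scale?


scale = f / (H - h) = 290 mm / 9066 m = 290 / 9066000 = 1:31262

1:31262


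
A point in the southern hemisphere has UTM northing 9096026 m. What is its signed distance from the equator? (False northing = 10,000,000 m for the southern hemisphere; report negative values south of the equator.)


For southern: actual = 9096026 - 10000000 = -903974 m

-903974 m


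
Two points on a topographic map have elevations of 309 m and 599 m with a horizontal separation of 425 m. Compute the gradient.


gradient = (599 - 309) / 425 = 290 / 425 = 0.6824

0.6824


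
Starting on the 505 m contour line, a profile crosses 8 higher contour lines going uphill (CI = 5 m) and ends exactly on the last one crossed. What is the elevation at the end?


elevation = 505 + 8 * 5 = 545 m

545 m


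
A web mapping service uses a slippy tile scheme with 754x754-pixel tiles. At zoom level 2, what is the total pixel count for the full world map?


tiles per axis = 2^2 = 4
total tiles = 4^2 = 16
pixels per axis = 4 * 754 = 3016
total pixels = 3016^2 = 9096256

9096256 pixels


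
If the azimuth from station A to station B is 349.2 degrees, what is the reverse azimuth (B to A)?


back azimuth = (349.2 + 180) mod 360 = 169.2 degrees

169.2 degrees


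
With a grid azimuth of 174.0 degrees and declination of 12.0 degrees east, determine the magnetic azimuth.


magnetic azimuth = grid azimuth - declination (east +ve)
mag_az = 174.0 - 12.0 = 162.0 degrees

162.0 degrees


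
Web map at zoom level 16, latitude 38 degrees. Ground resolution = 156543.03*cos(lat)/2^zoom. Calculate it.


res = 156543.03 * cos(38) / 2^16 = 156543.03 * 0.78801075 / 65536 = 1.88 m/pixel

1.88 m/pixel


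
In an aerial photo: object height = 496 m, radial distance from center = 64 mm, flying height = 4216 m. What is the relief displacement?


d = h * r / H = 496 * 64 / 4216 = 7.53 mm

7.53 mm


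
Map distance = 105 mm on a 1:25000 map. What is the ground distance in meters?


ground = 105 mm * 25000 / 1000 = 2625.0 m

2625.0 m


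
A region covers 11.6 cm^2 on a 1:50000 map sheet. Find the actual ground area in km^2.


ground_area = 11.6 * (50000/100)^2 = 2900000.0 m^2 = 2.9 km^2

2.9 km^2


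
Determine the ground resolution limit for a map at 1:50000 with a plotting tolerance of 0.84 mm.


ground = 0.84 mm * 50000 / 1000 = 42.0 m

42.0 m


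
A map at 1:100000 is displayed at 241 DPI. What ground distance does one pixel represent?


pixel_cm = 2.54 / 241 ≈ 0.010539 cm
ground = pixel_cm * 100000 / 100 = 2.54 * 100000 / (241 * 100) = 254000 / 24100 ≈ 10.54 m

10.54 m


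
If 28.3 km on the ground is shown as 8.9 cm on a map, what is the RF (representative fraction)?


ground = 28.3 km = 2830000 cm; RF denominator = ground / map = 2830000 / 8.9 ≈ 317978; RF = 1:317978

1:317978


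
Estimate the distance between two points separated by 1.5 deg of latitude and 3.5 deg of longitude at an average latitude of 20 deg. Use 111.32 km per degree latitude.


dlat_km = 1.5 * 111.32 = 166.98
dlon_km = 3.5 * 111.32 * cos(20) ≈ 366.123
dist = sqrt(166.98^2 + 366.123^2) ≈ 402.4 km

402.4 km


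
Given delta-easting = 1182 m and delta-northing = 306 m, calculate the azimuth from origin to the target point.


az = atan2(1182, 306) = 75.5 deg
adjusted to 0-360: 75.5 degrees

75.5 degrees


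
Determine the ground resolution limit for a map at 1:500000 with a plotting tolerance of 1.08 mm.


ground = 1.08 mm * 500000 / 1000 = 540.0 m

540.0 m


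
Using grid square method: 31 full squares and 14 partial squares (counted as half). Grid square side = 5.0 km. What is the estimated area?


effective squares = 31 + 14 * 0.5 = 38.0
area = 38.0 * 25.0 = 950.0 km^2

950.0 km^2


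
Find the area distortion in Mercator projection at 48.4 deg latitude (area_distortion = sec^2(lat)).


area_distortion = 1/cos^2(48.4) = 2.269

2.269


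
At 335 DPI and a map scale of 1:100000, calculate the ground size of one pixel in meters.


pixel_cm = 2.54 / 335 ≈ 0.007582 cm
ground = pixel_cm * 100000 / 100 = 2.54 * 100000 / (335 * 100) = 254000 / 33500 ≈ 7.58 m

7.58 m


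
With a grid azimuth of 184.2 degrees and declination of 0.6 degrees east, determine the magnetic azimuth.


magnetic azimuth = grid azimuth - declination (east +ve)
mag_az = 184.2 - 0.6 = 183.6 degrees

183.6 degrees


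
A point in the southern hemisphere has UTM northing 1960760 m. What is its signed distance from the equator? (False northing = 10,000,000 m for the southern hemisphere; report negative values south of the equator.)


For southern: actual = 1960760 - 10000000 = -8039240 m

-8039240 m


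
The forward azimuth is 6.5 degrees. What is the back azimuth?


back azimuth = (6.5 + 180) mod 360 = 186.5 degrees

186.5 degrees


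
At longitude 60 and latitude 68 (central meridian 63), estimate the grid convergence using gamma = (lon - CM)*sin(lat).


gamma = (60 - 63) * sin(68) = -3 * 0.927184 = -2.782 degrees

-2.782 degrees


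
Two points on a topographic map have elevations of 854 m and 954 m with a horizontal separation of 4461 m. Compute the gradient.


gradient = (954 - 854) / 4461 = 100 / 4461 = 0.0224

0.0224


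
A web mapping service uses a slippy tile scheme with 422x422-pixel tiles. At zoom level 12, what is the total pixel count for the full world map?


tiles per axis = 2^12 = 4096
total tiles = 4096^2 = 16777216
pixels per axis = 4096 * 422 = 1728512
total pixels = 1728512^2 = 2987753734144

2987753734144 pixels


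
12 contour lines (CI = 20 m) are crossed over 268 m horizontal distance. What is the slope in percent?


elevation change = 12 * 20 = 240 m
slope = 240 / 268 * 100 = 89.6%

89.6%


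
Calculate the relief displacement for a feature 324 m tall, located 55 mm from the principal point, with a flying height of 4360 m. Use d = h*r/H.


d = h * r / H = 324 * 55 / 4360 = 4.09 mm

4.09 mm


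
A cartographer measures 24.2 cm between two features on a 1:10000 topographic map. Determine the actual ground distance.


ground = 24.2 cm * 10000 / 100 = 2420.0 m = 2.42 km

2.42 km


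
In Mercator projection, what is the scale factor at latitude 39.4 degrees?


SF = 1 / cos(39.4) = 1 / 0.772734 = 1.294

1.294


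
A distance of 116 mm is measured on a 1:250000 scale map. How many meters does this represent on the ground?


ground = 116 mm * 250000 / 1000 = 29000.0 m

29000.0 m


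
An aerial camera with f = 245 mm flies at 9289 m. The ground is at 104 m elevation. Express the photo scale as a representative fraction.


scale = f / (H - h) = 245 mm / 9185 m = 245 / 9185000 = 1:37490

1:37490


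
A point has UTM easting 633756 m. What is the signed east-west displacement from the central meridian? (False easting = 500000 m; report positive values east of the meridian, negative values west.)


displacement = 633756 - 500000 = 133756 m

133756 m


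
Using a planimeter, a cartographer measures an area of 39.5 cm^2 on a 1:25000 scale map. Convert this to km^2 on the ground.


ground_area = 39.5 * (25000/100)^2 = 2468750.0 m^2 = 2.46875 km^2 ≈ 2.469 km^2

2.469 km^2


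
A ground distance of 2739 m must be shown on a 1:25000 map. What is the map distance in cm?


map_cm = 2739 * 100 / 25000 = 10.956 cm ≈ 10.96 cm

10.96 cm


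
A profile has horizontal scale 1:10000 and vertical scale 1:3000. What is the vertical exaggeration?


VE = horizontal_scale / vertical_scale = 10000 / 3000 ≈ 3.3

3.3x


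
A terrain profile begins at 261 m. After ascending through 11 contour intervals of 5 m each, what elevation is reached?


elevation = 261 + 11 * 5 = 316 m

316 m


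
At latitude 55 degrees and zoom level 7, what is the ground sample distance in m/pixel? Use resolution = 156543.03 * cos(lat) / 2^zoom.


res = 156543.03 * cos(55) / 2^7 = 156543.03 * 0.57357644 / 128 = 701.48 m/pixel

701.48 m/pixel


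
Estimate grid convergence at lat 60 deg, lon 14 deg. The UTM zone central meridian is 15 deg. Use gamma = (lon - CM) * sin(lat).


gamma = (14 - 15) * sin(60) = -1 * 0.866025 = -0.866 degrees

-0.866 degrees


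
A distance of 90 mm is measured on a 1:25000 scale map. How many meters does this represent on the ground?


ground = 90 mm * 25000 / 1000 = 2250.0 m

2250.0 m


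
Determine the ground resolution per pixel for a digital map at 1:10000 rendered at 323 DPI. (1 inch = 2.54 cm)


pixel_cm = 2.54 / 323 ≈ 0.007864 cm
ground = pixel_cm * 10000 / 100 = 2.54 * 10000 / (323 * 100) = 25400 / 32300 ≈ 0.79 m

0.79 m


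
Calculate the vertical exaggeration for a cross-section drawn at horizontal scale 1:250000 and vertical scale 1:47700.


VE = horizontal_scale / vertical_scale = 250000 / 47700 ≈ 5.2

5.2x


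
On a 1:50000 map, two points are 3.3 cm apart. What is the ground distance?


ground = 3.3 cm * 50000 / 100 = 1650.0 m = 1.65 km

1.65 km


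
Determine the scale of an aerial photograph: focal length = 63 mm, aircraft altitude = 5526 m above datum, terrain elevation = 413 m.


scale = f / (H - h) = 63 mm / 5113 m = 63 / 5113000 = 1:81159

1:81159


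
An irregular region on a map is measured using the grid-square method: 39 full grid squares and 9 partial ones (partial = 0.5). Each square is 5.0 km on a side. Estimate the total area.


effective squares = 39 + 9 * 0.5 = 43.5
area = 43.5 * 25.0 = 1087.5 km^2

1087.5 km^2


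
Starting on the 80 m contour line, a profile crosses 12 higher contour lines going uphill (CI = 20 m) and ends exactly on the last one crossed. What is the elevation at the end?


elevation = 80 + 12 * 20 = 320 m

320 m


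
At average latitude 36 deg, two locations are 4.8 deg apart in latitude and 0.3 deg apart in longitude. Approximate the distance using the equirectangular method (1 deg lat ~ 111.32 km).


dlat_km = 4.8 * 111.32 = 534.336
dlon_km = 0.3 * 111.32 * cos(36) ≈ 27.018
dist = sqrt(534.336^2 + 27.018^2) ≈ 535.0 km

535.0 km


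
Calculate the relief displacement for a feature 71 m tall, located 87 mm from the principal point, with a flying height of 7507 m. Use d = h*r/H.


d = h * r / H = 71 * 87 / 7507 = 0.82 mm

0.82 mm


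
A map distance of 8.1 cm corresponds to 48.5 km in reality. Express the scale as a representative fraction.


ground = 48.5 km = 4850000 cm; RF denominator = ground / map = 4850000 / 8.1 ≈ 598765; RF = 1:598765

1:598765


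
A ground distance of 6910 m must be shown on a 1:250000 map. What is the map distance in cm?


map_cm = 6910 * 100 / 250000 = 2.764 cm ≈ 2.76 cm

2.76 cm


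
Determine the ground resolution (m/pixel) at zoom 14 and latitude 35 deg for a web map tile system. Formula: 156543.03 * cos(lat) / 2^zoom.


res = 156543.03 * cos(35) / 2^14 = 156543.03 * 0.81915204 / 16384 = 7.83 m/pixel

7.83 m/pixel


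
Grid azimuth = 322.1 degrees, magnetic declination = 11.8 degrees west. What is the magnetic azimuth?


magnetic azimuth = grid azimuth - declination (east +ve)
mag_az = 322.1 - -11.8 = 333.9 degrees

333.9 degrees


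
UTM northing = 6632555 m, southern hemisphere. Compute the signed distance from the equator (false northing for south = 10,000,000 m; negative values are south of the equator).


For southern: actual = 6632555 - 10000000 = -3367445 m

-3367445 m


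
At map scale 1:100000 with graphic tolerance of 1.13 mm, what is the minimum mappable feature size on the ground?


ground = 1.13 mm * 100000 / 1000 = 113.0 m

113.0 m


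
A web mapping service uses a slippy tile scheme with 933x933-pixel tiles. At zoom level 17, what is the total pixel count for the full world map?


tiles per axis = 2^17 = 131072
total tiles = 131072^2 = 17179869184
pixels per axis = 131072 * 933 = 122290176
total pixels = 122290176^2 = 14954887146110976

14954887146110976 pixels


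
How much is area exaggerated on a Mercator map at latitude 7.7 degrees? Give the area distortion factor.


area_distortion = 1/cos^2(7.7) = 1.018

1.018


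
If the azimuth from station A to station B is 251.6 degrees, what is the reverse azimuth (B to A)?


back azimuth = (251.6 + 180) mod 360 = 71.6 degrees

71.6 degrees


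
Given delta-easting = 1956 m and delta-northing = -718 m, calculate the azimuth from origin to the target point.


az = atan2(1956, -718) = 110.2 deg
adjusted to 0-360: 110.2 degrees

110.2 degrees


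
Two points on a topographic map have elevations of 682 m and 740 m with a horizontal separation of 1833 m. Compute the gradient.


gradient = (740 - 682) / 1833 = 58 / 1833 = 0.0316

0.0316


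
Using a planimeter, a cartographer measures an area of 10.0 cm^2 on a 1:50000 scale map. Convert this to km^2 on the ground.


ground_area = 10.0 * (50000/100)^2 = 2500000.0 m^2 = 2.5 km^2

2.5 km^2


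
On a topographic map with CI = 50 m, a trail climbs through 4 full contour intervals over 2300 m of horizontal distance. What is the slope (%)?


elevation change = 4 * 50 = 200 m
slope = 200 / 2300 * 100 = 8.7%

8.7%


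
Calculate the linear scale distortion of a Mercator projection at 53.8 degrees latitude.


SF = 1 / cos(53.8) = 1 / 0.590606 = 1.693

1.693


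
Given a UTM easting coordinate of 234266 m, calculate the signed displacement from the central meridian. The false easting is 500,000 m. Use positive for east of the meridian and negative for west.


displacement = 234266 - 500000 = -265734 m

-265734 m


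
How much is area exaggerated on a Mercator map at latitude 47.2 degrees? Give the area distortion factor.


area_distortion = 1/cos^2(47.2) = 2.166

2.166


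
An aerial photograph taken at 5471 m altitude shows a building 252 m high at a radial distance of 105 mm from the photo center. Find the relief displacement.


d = h * r / H = 252 * 105 / 5471 = 4.84 mm

4.84 mm


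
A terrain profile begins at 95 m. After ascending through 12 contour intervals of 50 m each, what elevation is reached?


elevation = 95 + 12 * 50 = 695 m

695 m


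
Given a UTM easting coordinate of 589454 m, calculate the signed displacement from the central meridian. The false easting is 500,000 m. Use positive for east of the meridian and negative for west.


displacement = 589454 - 500000 = 89454 m

89454 m


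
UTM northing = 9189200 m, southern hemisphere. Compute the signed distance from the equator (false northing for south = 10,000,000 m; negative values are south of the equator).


For southern: actual = 9189200 - 10000000 = -810800 m

-810800 m


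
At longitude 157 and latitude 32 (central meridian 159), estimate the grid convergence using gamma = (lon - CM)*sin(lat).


gamma = (157 - 159) * sin(32) = -2 * 0.529919 = -1.06 degrees

-1.06 degrees


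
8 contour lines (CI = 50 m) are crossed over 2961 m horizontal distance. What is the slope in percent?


elevation change = 8 * 50 = 400 m
slope = 400 / 2961 * 100 = 13.5%

13.5%


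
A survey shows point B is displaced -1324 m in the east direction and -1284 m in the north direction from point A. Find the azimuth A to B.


az = atan2(-1324, -1284) = -134.1 deg
adjusted to 0-360: 225.9 degrees

225.9 degrees


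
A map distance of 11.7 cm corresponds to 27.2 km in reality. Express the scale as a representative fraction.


ground = 27.2 km = 2720000 cm; RF denominator = ground / map = 2720000 / 11.7 ≈ 232479; RF = 1:232479

1:232479


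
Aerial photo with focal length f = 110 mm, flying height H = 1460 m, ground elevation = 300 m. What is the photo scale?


scale = f / (H - h) = 110 mm / 1160 m = 110 / 1160000 = 1:10545

1:10545


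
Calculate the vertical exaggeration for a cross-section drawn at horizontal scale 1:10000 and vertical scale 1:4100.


VE = horizontal_scale / vertical_scale = 10000 / 4100 ≈ 2.4

2.4x


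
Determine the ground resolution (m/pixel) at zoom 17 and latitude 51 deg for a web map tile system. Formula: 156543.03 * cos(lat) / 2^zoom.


res = 156543.03 * cos(51) / 2^17 = 156543.03 * 0.62932039 / 131072 = 0.75 m/pixel

0.75 m/pixel


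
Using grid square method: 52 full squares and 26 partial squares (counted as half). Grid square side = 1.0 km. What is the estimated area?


effective squares = 52 + 26 * 0.5 = 65.0
area = 65.0 * 1.0 = 65.0 km^2

65.0 km^2


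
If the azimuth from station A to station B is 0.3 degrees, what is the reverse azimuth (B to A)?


back azimuth = (0.3 + 180) mod 360 = 180.3 degrees

180.3 degrees


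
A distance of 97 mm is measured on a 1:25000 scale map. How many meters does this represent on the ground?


ground = 97 mm * 25000 / 1000 = 2425.0 m

2425.0 m


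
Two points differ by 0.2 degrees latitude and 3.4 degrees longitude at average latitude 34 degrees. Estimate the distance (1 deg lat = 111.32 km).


dlat_km = 0.2 * 111.32 = 22.264
dlon_km = 3.4 * 111.32 * cos(34) ≈ 313.781
dist = sqrt(22.264^2 + 313.781^2) ≈ 314.6 km

314.6 km


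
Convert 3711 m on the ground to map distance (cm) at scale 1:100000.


map_cm = 3711 * 100 / 100000 = 3.711 cm ≈ 3.71 cm

3.71 cm


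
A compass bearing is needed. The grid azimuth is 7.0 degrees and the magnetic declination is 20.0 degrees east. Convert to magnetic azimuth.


magnetic azimuth = grid azimuth - declination (east +ve)
mag_az = 7.0 - 20.0 = 347.0 degrees

347.0 degrees


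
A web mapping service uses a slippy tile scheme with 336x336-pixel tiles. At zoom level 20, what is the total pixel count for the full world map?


tiles per axis = 2^20 = 1048576
total tiles = 1048576^2 = 1099511627776
pixels per axis = 1048576 * 336 = 352321536
total pixels = 352321536^2 = 124130464729399296

124130464729399296 pixels


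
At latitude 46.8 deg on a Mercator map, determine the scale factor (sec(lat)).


SF = 1 / cos(46.8) = 1 / 0.684547 = 1.461

1.461


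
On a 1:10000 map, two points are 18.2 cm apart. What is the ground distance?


ground = 18.2 cm * 10000 / 100 = 1820.0 m = 1.82 km

1.82 km


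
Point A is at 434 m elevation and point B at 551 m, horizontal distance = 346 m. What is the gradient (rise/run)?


gradient = (551 - 434) / 346 = 117 / 346 = 0.3382

0.3382


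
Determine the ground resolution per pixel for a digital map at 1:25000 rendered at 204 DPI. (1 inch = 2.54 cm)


pixel_cm = 2.54 / 204 ≈ 0.012451 cm
ground = pixel_cm * 25000 / 100 = 2.54 * 25000 / (204 * 100) = 63500 / 20400 ≈ 3.11 m

3.11 m


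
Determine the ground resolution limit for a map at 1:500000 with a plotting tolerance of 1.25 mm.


ground = 1.25 mm * 500000 / 1000 = 625.0 m

625.0 m


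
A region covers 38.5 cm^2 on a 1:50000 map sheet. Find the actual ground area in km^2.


ground_area = 38.5 * (50000/100)^2 = 9625000.0 m^2 = 9.625 km^2

9.625 km^2


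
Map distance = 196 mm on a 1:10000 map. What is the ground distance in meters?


ground = 196 mm * 10000 / 1000 = 1960.0 m

1960.0 m


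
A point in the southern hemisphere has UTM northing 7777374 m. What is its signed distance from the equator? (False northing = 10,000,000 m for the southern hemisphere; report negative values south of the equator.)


For southern: actual = 7777374 - 10000000 = -2222626 m

-2222626 m


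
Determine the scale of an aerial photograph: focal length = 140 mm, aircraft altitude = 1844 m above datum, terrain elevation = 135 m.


scale = f / (H - h) = 140 mm / 1709 m = 140 / 1709000 = 1:12207

1:12207


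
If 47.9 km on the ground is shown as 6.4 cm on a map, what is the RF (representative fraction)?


ground = 47.9 km = 4790000 cm; RF denominator = ground / map = 4790000 / 6.4 ≈ 748438; RF = 1:748438

1:748438


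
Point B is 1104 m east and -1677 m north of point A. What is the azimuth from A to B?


az = atan2(1104, -1677) = 146.6 deg
adjusted to 0-360: 146.6 degrees

146.6 degrees


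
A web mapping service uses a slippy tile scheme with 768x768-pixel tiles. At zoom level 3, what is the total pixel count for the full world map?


tiles per axis = 2^3 = 8
total tiles = 8^2 = 64
pixels per axis = 8 * 768 = 6144
total pixels = 6144^2 = 37748736

37748736 pixels


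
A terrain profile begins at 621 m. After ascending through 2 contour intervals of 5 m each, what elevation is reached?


elevation = 621 + 2 * 5 = 631 m

631 m


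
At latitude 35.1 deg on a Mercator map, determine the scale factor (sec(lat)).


SF = 1 / cos(35.1) = 1 / 0.81815 = 1.222

1.222


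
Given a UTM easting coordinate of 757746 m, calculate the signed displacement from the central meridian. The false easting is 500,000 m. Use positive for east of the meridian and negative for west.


displacement = 757746 - 500000 = 257746 m

257746 m


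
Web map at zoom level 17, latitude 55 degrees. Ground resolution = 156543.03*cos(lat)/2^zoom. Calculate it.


res = 156543.03 * cos(55) / 2^17 = 156543.03 * 0.57357644 / 131072 = 0.69 m/pixel

0.69 m/pixel


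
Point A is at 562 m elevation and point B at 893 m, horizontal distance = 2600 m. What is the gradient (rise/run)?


gradient = (893 - 562) / 2600 = 331 / 2600 = 0.1273

0.1273


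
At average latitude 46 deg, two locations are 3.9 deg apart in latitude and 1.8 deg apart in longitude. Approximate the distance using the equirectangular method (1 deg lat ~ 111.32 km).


dlat_km = 3.9 * 111.32 = 434.148
dlon_km = 1.8 * 111.32 * cos(46) ≈ 139.193
dist = sqrt(434.148^2 + 139.193^2) ≈ 455.9 km

455.9 km


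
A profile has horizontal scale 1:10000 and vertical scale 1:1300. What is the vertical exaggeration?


VE = horizontal_scale / vertical_scale = 10000 / 1300 ≈ 7.7

7.7x


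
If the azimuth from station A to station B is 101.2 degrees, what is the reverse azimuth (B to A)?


back azimuth = (101.2 + 180) mod 360 = 281.2 degrees

281.2 degrees


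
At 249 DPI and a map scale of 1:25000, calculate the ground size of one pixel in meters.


pixel_cm = 2.54 / 249 ≈ 0.010201 cm
ground = pixel_cm * 25000 / 100 = 2.54 * 25000 / (249 * 100) = 63500 / 24900 ≈ 2.55 m

2.55 m


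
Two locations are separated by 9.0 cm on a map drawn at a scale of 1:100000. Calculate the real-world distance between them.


ground = 9.0 cm * 100000 / 100 = 9000.0 m = 9.0 km

9.0 km


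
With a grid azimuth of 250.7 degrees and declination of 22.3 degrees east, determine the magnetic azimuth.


magnetic azimuth = grid azimuth - declination (east +ve)
mag_az = 250.7 - 22.3 = 228.4 degrees

228.4 degrees


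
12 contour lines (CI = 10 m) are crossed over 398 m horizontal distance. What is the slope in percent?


elevation change = 12 * 10 = 120 m
slope = 120 / 398 * 100 = 30.2%

30.2%


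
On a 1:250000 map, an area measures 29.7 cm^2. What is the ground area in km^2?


ground_area = 29.7 * (250000/100)^2 = 185625000.0 m^2 = 185.625 km^2

185.625 km^2


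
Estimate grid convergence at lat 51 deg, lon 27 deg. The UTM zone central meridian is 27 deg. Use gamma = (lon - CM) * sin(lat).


gamma = (27 - 27) * sin(51) = 0 * 0.777146 = 0.0 degrees

0.0 degrees


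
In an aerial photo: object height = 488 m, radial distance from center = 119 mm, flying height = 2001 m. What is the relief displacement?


d = h * r / H = 488 * 119 / 2001 = 29.02 mm

29.02 mm


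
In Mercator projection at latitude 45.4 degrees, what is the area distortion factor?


area_distortion = 1/cos^2(45.4) = 2.028

2.028


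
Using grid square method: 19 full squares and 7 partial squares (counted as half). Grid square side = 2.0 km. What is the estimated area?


effective squares = 19 + 7 * 0.5 = 22.5
area = 22.5 * 4.0 = 90.0 km^2

90.0 km^2


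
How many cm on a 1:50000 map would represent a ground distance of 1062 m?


map_cm = 1062 * 100 / 50000 = 2.124 cm ≈ 2.12 cm

2.12 cm


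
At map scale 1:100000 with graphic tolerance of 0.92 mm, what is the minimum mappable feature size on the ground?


ground = 0.92 mm * 100000 / 1000 = 92.0 m

92.0 m


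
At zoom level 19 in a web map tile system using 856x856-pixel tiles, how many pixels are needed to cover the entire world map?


tiles per axis = 2^19 = 524288
total tiles = 524288^2 = 274877906944
pixels per axis = 524288 * 856 = 448790528
total pixels = 448790528^2 = 201412938022518784

201412938022518784 pixels


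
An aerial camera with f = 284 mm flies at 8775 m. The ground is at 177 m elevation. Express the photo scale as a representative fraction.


scale = f / (H - h) = 284 mm / 8598 m = 284 / 8598000 = 1:30275

1:30275


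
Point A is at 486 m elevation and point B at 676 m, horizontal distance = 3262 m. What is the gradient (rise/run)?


gradient = (676 - 486) / 3262 = 190 / 3262 = 0.0582

0.0582


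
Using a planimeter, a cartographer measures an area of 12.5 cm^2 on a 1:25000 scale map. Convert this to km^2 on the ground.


ground_area = 12.5 * (25000/100)^2 = 781250.0 m^2 = 0.78125 km^2 ≈ 0.781 km^2

0.781 km^2


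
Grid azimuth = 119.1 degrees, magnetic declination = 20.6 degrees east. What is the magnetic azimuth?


magnetic azimuth = grid azimuth - declination (east +ve)
mag_az = 119.1 - 20.6 = 98.5 degrees

98.5 degrees


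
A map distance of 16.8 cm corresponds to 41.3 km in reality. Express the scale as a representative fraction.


ground = 41.3 km = 4130000 cm; RF denominator = ground / map = 4130000 / 16.8 ≈ 245833; RF = 1:245833

1:245833
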